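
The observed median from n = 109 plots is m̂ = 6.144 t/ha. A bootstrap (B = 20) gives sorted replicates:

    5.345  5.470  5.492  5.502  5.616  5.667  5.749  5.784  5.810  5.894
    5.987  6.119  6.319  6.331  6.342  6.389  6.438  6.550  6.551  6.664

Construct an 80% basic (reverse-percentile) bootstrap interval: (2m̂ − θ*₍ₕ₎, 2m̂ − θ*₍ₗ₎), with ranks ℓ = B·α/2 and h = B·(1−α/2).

(5.738, 6.818)

Percentile endpoints at ranks 2 and 18: θ*₍2₎ = 5.470, θ*₍18₎ = 6.550.
Basic interval reflects these around m̂:
  lower = 2 × 6.144 − 6.550 = 5.738
  upper = 2 × 6.144 − 5.470 = 6.818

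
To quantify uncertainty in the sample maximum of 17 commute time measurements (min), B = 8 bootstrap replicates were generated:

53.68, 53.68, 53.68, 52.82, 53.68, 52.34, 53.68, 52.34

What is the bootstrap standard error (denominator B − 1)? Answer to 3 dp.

Bootstrap SE is the standard deviation of the 8 replicate maximums.
Mean of replicates: (53.68 + 53.68 + 53.68 + 52.82 + 53.68 + 52.34 + 53.68 + 52.34) / 8 = 425.9000 / 8 = 53.2375
Sum of squared deviations: (+0.4425)² + (+0.4425)² + (+0.4425)² + (−0.4175)² + (+0.4425)² + (−0.8975)² + (+0.4425)² + (−0.8975)² = 2.7643
Variance = 2.7643 / 7 = 0.3949
SE* = √0.3949

SE* = 0.628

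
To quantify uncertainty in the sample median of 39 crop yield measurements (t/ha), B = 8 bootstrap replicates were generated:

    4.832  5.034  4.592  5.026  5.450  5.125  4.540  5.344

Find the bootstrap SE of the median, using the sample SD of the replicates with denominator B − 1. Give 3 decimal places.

Bootstrap SE is the standard deviation of the 8 replicate medians.
Mean of replicates: (4.832 + 5.034 + 4.592 + 5.026 + 5.450 + 5.125 + 4.540 + 5.344) / 8 = 39.9430 / 8 = 4.9929
Sum of squared deviations: (−0.1609)² + (+0.0411)² + (−0.4009)² + (+0.0331)² + (+0.4571)² + (+0.1321)² + (−0.4529)² + (+0.3511)² = 0.7442
Variance = 0.7442 / 7 = 0.1063
SE* = √0.1063

SE* = 0.326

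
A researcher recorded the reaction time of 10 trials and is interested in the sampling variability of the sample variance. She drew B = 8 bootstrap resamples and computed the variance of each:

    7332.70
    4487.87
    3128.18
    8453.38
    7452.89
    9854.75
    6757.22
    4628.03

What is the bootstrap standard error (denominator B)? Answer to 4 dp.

SE* = 2111.2370

Bootstrap SE is the standard deviation of the 8 replicate variances.
Mean of replicates: (7332.70 + 4487.87 + 3128.18 + 8453.38 + 7452.89 + 9854.75 + 6757.22 + 4628.03) / 8 = 52095.02000 / 8 = 6511.87750
Sum of squared deviations: (+820.82250)² + (−2024.00750)² + (−3383.69750)² + (+1941.50250)² + (+941.01250)² + (+3342.87250)² + (+245.34250)² + (−1883.84750)² = 35658572.08755
Variance = 35658572.08755 / 8 = 4457321.51094
SE* = √4457321.51094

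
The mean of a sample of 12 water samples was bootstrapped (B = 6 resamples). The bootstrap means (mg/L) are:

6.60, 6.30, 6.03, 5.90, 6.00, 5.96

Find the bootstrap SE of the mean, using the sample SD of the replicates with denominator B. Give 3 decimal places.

SE* = 0.244

Bootstrap SE is the standard deviation of the 6 replicate means.
Mean of replicates: (6.60 + 6.30 + 6.03 + 5.90 + 6.00 + 5.96) / 6 = 36.7900 / 6 = 6.1317
Sum of squared deviations: (+0.4683)² + (+0.1683)² + (−0.1017)² + (−0.2317)² + (−0.1317)² + (−0.1717)² = 0.3585
Variance = 0.3585 / 6 = 0.0597
SE* = √0.0597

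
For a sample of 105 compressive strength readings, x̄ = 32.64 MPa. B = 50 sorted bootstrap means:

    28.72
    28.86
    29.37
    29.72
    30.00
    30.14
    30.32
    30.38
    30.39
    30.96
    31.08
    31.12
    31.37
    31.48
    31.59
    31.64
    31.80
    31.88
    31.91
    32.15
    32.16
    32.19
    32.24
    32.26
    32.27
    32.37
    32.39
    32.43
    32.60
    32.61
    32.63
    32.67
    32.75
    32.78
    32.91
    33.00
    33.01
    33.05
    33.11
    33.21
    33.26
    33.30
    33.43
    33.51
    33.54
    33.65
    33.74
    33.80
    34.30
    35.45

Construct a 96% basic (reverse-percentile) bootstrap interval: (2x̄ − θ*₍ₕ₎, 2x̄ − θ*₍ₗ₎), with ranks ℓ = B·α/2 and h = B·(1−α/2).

(30.98, 36.56)

Percentile endpoints at ranks 1 and 49: θ*₍1₎ = 28.72, θ*₍49₎ = 34.30.
Basic interval reflects these around x̄:
  lower = 2 × 32.64 − 34.30 = 30.98
  upper = 2 × 32.64 − 28.72 = 36.56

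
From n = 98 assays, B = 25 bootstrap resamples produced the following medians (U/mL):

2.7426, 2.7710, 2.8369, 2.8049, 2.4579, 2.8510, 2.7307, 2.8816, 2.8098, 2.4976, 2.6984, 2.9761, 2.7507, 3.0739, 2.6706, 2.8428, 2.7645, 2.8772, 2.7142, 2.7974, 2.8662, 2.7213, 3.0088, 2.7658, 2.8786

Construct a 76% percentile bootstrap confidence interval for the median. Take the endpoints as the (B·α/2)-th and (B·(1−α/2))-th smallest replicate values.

Sorted replicates: 2.4579, 2.4976, 2.6706, 2.6984, 2.7142, 2.7213, 2.7307, 2.7426, 2.7507, 2.7645, 2.7658, 2.7710, 2.7974, 2.8049, 2.8098, 2.8369, 2.8428, 2.8510, 2.8662, 2.8772, 2.8786, 2.8816, 2.9761, 3.0088, 3.0739
α = 0.24; lower rank = 25 × 0.120 = 3; upper rank = 25 × 0.880 = 22.
The 3rd smallest replicate is 2.6706; the 22nd is 2.8816.

(2.6706, 2.8816)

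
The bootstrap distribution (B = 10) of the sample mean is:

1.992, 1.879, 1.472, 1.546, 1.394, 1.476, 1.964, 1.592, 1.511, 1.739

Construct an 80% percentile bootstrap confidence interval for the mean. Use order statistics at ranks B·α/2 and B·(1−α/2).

(1.394, 1.964)

Sorted replicates: 1.394, 1.472, 1.476, 1.511, 1.546, 1.592, 1.739, 1.879, 1.964, 1.992
α = 0.20; lower rank = 10 × 0.100 = 1; upper rank = 10 × 0.900 = 9.
The 1st smallest replicate is 1.394; the 9th is 1.964.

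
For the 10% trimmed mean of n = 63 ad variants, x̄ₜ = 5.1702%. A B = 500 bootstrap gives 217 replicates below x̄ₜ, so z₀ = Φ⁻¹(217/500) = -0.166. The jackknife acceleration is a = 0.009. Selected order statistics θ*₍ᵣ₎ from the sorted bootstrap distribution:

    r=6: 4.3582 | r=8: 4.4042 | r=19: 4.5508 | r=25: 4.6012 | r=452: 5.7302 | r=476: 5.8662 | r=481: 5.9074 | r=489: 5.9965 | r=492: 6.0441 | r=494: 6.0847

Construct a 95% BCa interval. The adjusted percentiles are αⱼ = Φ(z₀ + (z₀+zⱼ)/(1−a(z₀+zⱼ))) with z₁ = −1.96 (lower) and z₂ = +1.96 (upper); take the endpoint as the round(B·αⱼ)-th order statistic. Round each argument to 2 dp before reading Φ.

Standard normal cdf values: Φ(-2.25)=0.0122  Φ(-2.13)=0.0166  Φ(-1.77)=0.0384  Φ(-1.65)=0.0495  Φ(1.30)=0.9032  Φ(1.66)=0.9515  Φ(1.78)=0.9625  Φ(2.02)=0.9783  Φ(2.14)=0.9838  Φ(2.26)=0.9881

(4.3582, 5.8662)

Lower: z₀ + z₁ = -0.166 + (-1.960) = -2.126; 1 − a(z₀+z₁) = 1 − (0.009)(-2.126) = 1.0191; argument = -0.166 + (-2.126)/1.0191 = -2.2521 → -2.25.
α₁ = Φ(-2.25) = 0.0122; rank = round(500 × 0.0122) = 6; θ*₍6₎ = 4.3582.
Upper: z₀ + z₂ = 1.794; 1 − a(z₀+z₂) = 0.9839; argument = 1.6574 → 1.66; α₂ = 0.9515; rank = 476; θ*₍476₎ = 5.8662.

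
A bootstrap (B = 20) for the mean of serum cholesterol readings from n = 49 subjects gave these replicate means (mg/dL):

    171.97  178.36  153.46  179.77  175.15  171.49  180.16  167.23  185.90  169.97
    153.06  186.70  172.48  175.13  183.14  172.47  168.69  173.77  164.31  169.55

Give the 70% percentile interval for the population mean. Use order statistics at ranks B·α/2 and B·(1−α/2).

(164.31, 180.16)

Sorted replicates: 153.06, 153.46, 164.31, 167.23, 168.69, 169.55, 169.97, 171.49, 171.97, 172.47, 172.48, 173.77, 175.13, 175.15, 178.36, 179.77, 180.16, 183.14, 185.90, 186.70
α = 0.30; lower rank = 20 × 0.150 = 3; upper rank = 20 × 0.850 = 17.
The 3rd smallest replicate is 164.31; the 17th is 180.16.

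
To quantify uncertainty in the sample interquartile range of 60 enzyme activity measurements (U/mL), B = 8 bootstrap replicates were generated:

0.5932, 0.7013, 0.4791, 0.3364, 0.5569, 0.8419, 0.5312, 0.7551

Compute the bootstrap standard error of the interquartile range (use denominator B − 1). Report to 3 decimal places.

Bootstrap SE is the standard deviation of the 8 replicate interquartile ranges.
Mean of replicates: (0.5932 + 0.7013 + 0.4791 + 0.3364 + 0.5569 + 0.8419 + 0.5312 + 0.7551) / 8 = 4.79510 / 8 = 0.59939
Sum of squared deviations: (−0.00619)² + (+0.10191)² + (−0.12029)² + (−0.26299)² + (−0.04249)² + (+0.24251)² + (−0.06819)² + (+0.15571)² = 0.18357
Variance = 0.18357 / 7 = 0.02622
SE* = √0.02622

SE* = 0.162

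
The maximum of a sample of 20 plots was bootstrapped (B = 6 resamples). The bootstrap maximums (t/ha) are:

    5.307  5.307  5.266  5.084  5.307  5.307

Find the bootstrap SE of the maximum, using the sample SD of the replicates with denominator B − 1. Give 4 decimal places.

Bootstrap SE is the standard deviation of the 6 replicate maximums.
Mean of replicates: (5.307 + 5.307 + 5.266 + 5.084 + 5.307 + 5.307) / 6 = 31.57800 / 6 = 5.26300
Sum of squared deviations: (+0.04400)² + (+0.04400)² + (+0.00300)² + (−0.17900)² + (+0.04400)² + (+0.04400)² = 0.03979
Variance = 0.03979 / 5 = 0.00796
SE* = √0.00796

SE* = 0.0892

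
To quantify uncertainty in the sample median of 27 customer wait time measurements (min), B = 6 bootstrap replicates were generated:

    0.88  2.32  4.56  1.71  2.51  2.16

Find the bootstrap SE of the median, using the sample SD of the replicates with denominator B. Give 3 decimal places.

SE* = 1.119

Bootstrap SE is the standard deviation of the 6 replicate medians.
Mean of replicates: (0.88 + 2.32 + 4.56 + 1.71 + 2.51 + 2.16) / 6 = 14.1400 / 6 = 2.3567
Sum of squared deviations: (−1.4767)² + (−0.0367)² + (+2.2033)² + (−0.6467)² + (+0.1533)² + (−0.1967)² = 7.5169
Variance = 7.5169 / 6 = 1.2528
SE* = √1.2528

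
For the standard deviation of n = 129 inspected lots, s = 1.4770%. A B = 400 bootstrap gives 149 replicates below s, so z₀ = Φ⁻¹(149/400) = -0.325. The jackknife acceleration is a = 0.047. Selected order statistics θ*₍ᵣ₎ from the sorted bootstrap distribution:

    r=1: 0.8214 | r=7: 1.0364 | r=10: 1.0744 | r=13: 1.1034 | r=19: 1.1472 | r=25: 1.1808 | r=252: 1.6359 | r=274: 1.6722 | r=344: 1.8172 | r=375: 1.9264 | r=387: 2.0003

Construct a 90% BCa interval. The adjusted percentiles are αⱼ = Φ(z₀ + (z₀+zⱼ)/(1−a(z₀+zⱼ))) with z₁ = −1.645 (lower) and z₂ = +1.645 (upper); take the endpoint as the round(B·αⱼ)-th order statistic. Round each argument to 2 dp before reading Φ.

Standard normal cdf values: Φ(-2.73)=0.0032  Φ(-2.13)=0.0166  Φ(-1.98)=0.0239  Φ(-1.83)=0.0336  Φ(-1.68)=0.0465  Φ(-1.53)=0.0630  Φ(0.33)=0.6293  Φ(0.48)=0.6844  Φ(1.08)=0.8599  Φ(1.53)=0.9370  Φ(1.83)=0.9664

Lower: z₀ + z₁ = -0.325 + (-1.645) = -1.970; 1 − a(z₀+z₁) = 1 − (0.047)(-1.970) = 1.0926; argument = -0.325 + (-1.970)/1.0926 = -2.1281 → -2.13.
α₁ = Φ(-2.13) = 0.0166; rank = round(400 × 0.0166) = 7; θ*₍7₎ = 1.0364.
Upper: z₀ + z₂ = 1.320; 1 − a(z₀+z₂) = 0.9380; argument = 1.0823 → 1.08; α₂ = 0.8599; rank = 344; θ*₍344₎ = 1.8172.

(1.0364, 1.8172)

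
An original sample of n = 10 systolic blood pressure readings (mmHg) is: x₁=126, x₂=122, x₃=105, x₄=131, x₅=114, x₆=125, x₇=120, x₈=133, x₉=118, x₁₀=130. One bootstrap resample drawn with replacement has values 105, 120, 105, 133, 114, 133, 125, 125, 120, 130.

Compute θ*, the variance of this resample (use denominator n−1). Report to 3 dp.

Mean = 121.0000; sum of squared deviations = 964.0000
s² = 964.0000 / 9 = 107.1111

θ* = 107.111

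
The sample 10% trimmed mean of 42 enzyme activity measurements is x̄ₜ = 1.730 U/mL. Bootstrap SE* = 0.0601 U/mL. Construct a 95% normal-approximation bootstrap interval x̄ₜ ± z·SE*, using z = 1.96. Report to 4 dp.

Margin = 1.96 × 0.0601 = 0.11780
Interval: 1.730 ± 0.11780

(1.6122, 1.8478)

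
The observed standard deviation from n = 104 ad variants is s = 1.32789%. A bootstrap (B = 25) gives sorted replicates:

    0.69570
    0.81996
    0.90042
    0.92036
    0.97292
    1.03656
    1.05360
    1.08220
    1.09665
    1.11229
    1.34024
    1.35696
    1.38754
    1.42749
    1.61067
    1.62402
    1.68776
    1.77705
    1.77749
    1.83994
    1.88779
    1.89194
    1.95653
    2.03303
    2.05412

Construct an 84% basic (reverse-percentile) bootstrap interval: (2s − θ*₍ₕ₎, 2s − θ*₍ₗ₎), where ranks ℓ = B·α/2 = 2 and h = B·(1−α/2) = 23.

Percentile endpoints at ranks 2 and 23: θ*₍2₎ = 0.81996, θ*₍23₎ = 1.95653.
Basic interval reflects these around s:
  lower = 2 × 1.32789 − 1.95653 = 0.69925
  upper = 2 × 1.32789 − 0.81996 = 1.83582

(0.69925, 1.83582)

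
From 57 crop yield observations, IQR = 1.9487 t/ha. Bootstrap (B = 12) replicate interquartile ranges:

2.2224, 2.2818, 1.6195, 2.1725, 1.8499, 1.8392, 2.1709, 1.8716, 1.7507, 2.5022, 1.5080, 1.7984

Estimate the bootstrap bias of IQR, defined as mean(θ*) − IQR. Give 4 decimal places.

bias = +0.0169

mean(θ*) = (2.2224 + 2.2818 + 1.6195 + 2.1725 + 1.8499 + 1.8392 + 2.1709 + 1.8716 + 1.7507 + 2.5022 + 1.5080 + 1.7984) / 12 = 1.96559
bias = 1.96559 − 1.9487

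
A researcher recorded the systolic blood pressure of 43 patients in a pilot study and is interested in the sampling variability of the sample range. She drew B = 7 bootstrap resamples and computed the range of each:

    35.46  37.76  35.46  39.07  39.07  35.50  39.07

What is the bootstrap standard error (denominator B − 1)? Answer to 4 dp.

SE* = 1.8078

Bootstrap SE is the standard deviation of the 7 replicate ranges.
Mean of replicates: (35.46 + 37.76 + 35.46 + 39.07 + 39.07 + 35.50 + 39.07) / 7 = 261.39000 / 7 = 37.34143
Sum of squared deviations: (−1.88143)² + (+0.41857)² + (−1.88143)² + (+1.72857)² + (+1.72857)² + (−1.84143)² + (+1.72857)² = 19.60949
Variance = 19.60949 / 6 = 3.26825
SE* = √3.26825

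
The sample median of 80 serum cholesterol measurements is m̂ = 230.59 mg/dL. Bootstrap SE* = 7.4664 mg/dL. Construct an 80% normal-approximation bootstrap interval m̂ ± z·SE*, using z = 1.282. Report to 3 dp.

(221.018, 240.162)

Margin = 1.282 × 7.4664 = 9.5719
Interval: 230.59 ± 9.5719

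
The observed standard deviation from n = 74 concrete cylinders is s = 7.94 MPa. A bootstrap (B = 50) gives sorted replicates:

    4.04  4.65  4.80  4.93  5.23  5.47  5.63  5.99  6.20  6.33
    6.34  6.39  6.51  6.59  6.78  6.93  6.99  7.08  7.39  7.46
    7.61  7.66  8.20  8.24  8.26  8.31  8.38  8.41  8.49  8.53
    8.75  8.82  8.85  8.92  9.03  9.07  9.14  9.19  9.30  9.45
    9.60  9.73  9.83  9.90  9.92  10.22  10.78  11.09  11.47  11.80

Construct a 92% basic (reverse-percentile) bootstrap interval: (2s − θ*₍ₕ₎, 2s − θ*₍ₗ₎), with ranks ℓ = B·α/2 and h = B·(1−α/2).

Percentile endpoints at ranks 2 and 48: θ*₍2₎ = 4.65, θ*₍48₎ = 11.09.
Basic interval reflects these around s:
  lower = 2 × 7.94 − 11.09 = 4.79
  upper = 2 × 7.94 − 4.65 = 11.23

(4.79, 11.23)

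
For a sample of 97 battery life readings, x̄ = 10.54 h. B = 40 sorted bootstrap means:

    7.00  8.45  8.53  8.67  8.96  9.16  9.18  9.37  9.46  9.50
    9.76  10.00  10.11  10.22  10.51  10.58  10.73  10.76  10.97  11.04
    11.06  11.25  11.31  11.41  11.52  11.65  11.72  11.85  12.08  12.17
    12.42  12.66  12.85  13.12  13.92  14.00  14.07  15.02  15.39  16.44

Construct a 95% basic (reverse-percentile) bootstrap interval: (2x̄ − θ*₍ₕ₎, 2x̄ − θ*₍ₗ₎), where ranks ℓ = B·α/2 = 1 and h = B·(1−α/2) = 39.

(5.69, 14.08)

Percentile endpoints at ranks 1 and 39: θ*₍1₎ = 7.00, θ*₍39₎ = 15.39.
Basic interval reflects these around x̄:
  lower = 2 × 10.54 − 15.39 = 5.69
  upper = 2 × 10.54 − 7.00 = 14.08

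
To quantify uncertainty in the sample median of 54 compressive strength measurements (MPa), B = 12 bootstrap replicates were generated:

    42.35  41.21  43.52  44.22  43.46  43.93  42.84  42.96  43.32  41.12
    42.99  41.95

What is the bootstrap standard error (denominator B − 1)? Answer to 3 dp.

SE* = 0.993

Bootstrap SE is the standard deviation of the 12 replicate medians.
Mean of replicates: (42.35 + 41.21 + 43.52 + 44.22 + 43.46 + 43.93 + 42.84 + 42.96 + 43.32 + 41.12 + 42.99 + 41.95) / 12 = 513.8700 / 12 = 42.8225
Sum of squared deviations: (−0.4725)² + (−1.6125)² + (+0.6975)² + (+1.3975)² + (+0.6375)² + (+1.1075)² + (+0.0175)² + (+0.1375)² + (+0.4975)² + (−1.7025)² + (+0.1675)² + (−0.8725)² = 10.8504
Variance = 10.8504 / 11 = 0.9864
SE* = √0.9864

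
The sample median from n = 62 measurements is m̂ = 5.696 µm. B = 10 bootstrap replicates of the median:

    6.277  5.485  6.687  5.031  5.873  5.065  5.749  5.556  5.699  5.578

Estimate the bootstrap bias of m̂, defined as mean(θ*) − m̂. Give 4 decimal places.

mean(θ*) = (6.277 + 5.485 + 6.687 + 5.031 + 5.873 + 5.065 + 5.749 + 5.556 + 5.699 + 5.578) / 10 = 5.70000
bias = 5.70000 − 5.696

bias = +0.0040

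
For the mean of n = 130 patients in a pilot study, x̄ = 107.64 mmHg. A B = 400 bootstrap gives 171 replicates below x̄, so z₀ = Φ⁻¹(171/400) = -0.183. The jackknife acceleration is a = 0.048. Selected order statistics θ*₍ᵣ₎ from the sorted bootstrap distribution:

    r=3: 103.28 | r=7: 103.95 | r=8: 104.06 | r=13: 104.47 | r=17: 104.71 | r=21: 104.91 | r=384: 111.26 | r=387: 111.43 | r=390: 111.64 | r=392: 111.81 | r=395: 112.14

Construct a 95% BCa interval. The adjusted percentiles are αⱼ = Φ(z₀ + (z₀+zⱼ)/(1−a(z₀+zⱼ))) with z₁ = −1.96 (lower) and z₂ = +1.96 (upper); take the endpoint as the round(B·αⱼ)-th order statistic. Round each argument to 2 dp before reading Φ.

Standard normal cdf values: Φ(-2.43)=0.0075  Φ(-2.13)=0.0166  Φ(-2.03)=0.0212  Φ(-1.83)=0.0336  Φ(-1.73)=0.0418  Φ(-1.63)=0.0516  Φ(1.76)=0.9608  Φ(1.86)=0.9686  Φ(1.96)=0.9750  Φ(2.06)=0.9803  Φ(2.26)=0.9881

Lower: z₀ + z₁ = -0.183 + (-1.960) = -2.143; 1 − a(z₀+z₁) = 1 − (0.048)(-2.143) = 1.1029; argument = -0.183 + (-2.143)/1.1029 = -2.1261 → -2.13.
α₁ = Φ(-2.13) = 0.0166; rank = round(400 × 0.0166) = 7; θ*₍7₎ = 103.95.
Upper: z₀ + z₂ = 1.777; 1 − a(z₀+z₂) = 0.9147; argument = 1.7597 → 1.76; α₂ = 0.9608; rank = 384; θ*₍384₎ = 111.26.

(103.95, 111.26)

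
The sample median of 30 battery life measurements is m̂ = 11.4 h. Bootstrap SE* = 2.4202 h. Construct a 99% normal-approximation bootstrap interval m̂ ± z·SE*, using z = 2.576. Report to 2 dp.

(5.17, 17.63)

Margin = 2.576 × 2.4202 = 6.234
Interval: 11.4 ± 6.234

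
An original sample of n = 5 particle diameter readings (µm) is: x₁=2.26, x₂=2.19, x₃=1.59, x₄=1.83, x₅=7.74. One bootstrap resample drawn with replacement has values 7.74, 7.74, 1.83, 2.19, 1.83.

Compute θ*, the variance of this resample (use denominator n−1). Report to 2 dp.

θ* = 10.08

Mean = 4.2660; sum of squared deviations = 40.3153
s² = 40.3153 / 4 = 10.0788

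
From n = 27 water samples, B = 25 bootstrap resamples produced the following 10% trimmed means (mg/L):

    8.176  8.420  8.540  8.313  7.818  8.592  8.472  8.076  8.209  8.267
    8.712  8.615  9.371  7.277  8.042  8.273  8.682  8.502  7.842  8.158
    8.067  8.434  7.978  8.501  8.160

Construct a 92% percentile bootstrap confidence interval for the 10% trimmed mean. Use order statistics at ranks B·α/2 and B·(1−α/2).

Sorted replicates: 7.277, 7.818, 7.842, 7.978, 8.042, 8.067, 8.076, 8.158, 8.160, 8.176, 8.209, 8.267, 8.273, 8.313, 8.420, 8.434, 8.472, 8.501, 8.502, 8.540, 8.592, 8.615, 8.682, 8.712, 9.371
α = 0.08; lower rank = 25 × 0.040 = 1; upper rank = 25 × 0.960 = 24.
The 1st smallest replicate is 7.277; the 24th is 8.712.

(7.277, 8.712)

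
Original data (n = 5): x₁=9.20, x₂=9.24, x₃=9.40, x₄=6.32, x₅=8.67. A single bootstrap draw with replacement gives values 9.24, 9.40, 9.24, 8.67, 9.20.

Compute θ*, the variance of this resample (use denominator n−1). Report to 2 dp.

Mean = 9.1500; sum of squared deviations = 0.3116
s² = 0.3116 / 4 = 0.0779

θ* = 0.08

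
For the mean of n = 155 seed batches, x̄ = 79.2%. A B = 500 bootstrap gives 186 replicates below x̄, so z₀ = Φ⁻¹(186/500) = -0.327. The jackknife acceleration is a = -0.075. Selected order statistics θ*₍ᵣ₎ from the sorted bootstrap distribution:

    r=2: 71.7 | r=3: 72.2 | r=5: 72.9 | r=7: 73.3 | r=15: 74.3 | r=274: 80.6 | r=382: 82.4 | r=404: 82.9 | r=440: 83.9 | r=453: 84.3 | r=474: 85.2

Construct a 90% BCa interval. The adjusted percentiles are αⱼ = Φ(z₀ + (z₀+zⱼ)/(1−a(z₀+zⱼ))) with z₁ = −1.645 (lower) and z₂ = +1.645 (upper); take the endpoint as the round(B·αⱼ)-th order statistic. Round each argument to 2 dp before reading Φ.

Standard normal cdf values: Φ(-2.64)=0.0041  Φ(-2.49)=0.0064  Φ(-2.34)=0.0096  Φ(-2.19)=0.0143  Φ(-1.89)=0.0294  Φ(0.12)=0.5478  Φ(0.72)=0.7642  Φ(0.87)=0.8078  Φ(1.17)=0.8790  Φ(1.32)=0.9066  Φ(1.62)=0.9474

Lower: z₀ + z₁ = -0.327 + (-1.645) = -1.972; 1 − a(z₀+z₁) = 1 − (-0.075)(-1.972) = 0.8521; argument = -0.327 + (-1.972)/0.8521 = -2.6413 → -2.64.
α₁ = Φ(-2.64) = 0.0041; rank = round(500 × 0.0041) = 2; θ*₍2₎ = 71.7.
Upper: z₀ + z₂ = 1.318; 1 − a(z₀+z₂) = 1.0989; argument = 0.8724 → 0.87; α₂ = 0.8078; rank = 404; θ*₍404₎ = 82.9.

(71.7, 82.9)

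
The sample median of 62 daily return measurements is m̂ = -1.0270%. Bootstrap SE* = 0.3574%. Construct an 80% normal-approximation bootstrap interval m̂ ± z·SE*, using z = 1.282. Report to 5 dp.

(-1.48519, -0.56881)

Margin = 1.282 × 0.3574 = 0.458187
Interval: -1.0270 ± 0.458187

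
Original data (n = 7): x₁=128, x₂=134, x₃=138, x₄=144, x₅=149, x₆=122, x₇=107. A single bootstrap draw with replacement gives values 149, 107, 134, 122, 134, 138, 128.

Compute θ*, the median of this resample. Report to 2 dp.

Sorted: 107, 122, 128, 134, 134, 138, 149
Median = middle value = 134.00

θ* = 134.00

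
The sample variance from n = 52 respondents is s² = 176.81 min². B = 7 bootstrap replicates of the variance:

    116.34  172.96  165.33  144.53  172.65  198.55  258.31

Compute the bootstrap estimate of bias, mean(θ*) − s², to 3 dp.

bias = −1.286

mean(θ*) = (116.34 + 172.96 + 165.33 + 144.53 + 172.65 + 198.55 + 258.31) / 7 = 175.5243
bias = 175.5243 − 176.81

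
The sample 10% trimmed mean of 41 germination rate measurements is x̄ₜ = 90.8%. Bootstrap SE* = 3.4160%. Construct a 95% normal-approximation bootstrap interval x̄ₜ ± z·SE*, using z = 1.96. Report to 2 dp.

(84.10, 97.50)

Margin = 1.96 × 3.4160 = 6.695
Interval: 90.8 ± 6.695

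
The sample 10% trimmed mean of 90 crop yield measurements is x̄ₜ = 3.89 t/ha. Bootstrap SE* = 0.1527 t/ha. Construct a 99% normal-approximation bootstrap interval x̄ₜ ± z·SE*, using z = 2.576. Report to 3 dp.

Margin = 2.576 × 0.1527 = 0.3934
Interval: 3.89 ± 0.3934

(3.497, 4.283)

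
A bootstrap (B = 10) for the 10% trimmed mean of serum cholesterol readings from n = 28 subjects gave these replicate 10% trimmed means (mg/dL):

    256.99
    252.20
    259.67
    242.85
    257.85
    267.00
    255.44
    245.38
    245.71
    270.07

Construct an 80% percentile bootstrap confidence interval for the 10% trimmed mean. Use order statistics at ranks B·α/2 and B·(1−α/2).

Sorted replicates: 242.85, 245.38, 245.71, 252.20, 255.44, 256.99, 257.85, 259.67, 267.00, 270.07
α = 0.20; lower rank = 10 × 0.100 = 1; upper rank = 10 × 0.900 = 9.
The 1st smallest replicate is 242.85; the 9th is 267.00.

(242.85, 267.00)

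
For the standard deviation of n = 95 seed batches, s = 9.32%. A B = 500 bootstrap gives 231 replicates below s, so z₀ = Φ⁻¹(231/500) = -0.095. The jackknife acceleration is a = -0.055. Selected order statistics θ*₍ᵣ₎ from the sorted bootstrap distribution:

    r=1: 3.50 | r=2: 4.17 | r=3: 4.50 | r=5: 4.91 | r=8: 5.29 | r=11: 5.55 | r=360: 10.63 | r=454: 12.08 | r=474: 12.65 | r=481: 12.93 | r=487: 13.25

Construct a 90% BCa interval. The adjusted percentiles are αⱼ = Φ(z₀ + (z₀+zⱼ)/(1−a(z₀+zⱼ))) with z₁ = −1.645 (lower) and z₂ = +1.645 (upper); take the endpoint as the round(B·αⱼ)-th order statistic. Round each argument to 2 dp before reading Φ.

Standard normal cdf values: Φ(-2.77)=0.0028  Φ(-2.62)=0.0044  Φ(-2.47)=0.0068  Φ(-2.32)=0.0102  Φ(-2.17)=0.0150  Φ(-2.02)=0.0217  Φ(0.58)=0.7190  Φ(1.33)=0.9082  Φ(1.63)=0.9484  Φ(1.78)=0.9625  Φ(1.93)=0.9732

Lower: z₀ + z₁ = -0.095 + (-1.645) = -1.740; 1 − a(z₀+z₁) = 1 − (-0.055)(-1.740) = 0.9043; argument = -0.095 + (-1.740)/0.9043 = -2.0191 → -2.02.
α₁ = Φ(-2.02) = 0.0217; rank = round(500 × 0.0217) = 11; θ*₍11₎ = 5.55.
Upper: z₀ + z₂ = 1.550; 1 − a(z₀+z₂) = 1.0853; argument = 1.3332 → 1.33; α₂ = 0.9082; rank = 454; θ*₍454₎ = 12.08.

(5.55, 12.08)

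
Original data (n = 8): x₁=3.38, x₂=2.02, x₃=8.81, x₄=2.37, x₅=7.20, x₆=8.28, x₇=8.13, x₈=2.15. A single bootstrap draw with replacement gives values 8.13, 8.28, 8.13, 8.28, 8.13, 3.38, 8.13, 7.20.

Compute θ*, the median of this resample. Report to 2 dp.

Sorted: 3.38, 7.20, 8.13, 8.13, 8.13, 8.13, 8.28, 8.28
Median = average of the two middle values = 8.13

θ* = 8.13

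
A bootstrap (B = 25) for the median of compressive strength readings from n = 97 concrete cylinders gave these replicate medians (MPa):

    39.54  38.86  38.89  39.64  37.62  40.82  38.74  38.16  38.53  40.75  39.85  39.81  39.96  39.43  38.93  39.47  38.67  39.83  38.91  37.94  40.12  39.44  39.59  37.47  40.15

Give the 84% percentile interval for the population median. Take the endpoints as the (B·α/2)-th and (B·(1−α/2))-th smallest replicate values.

Sorted replicates: 37.47, 37.62, 37.94, 38.16, 38.53, 38.67, 38.74, 38.86, 38.89, 38.91, 38.93, 39.43, 39.44, 39.47, 39.54, 39.59, 39.64, 39.81, 39.83, 39.85, 39.96, 40.12, 40.15, 40.75, 40.82
α = 0.16; lower rank = 25 × 0.080 = 2; upper rank = 25 × 0.920 = 23.
The 2nd smallest replicate is 37.62; the 23rd is 40.15.

(37.62, 40.15)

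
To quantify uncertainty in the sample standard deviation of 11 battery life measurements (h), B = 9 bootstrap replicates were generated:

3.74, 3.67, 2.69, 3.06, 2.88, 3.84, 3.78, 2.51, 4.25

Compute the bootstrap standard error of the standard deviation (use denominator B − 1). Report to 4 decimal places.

Bootstrap SE is the standard deviation of the 9 replicate standard deviations.
Mean of replicates: (3.74 + 3.67 + 2.69 + 3.06 + 2.88 + 3.84 + 3.78 + 2.51 + 4.25) / 9 = 30.42000 / 9 = 3.38000
Sum of squared deviations: (+0.36000)² + (+0.29000)² + (−0.69000)² + (−0.32000)² + (−0.50000)² + (+0.46000)² + (+0.40000)² + (−0.87000)² + (+0.87000)² = 2.92760
Variance = 2.92760 / 8 = 0.36595
SE* = √0.36595

SE* = 0.6049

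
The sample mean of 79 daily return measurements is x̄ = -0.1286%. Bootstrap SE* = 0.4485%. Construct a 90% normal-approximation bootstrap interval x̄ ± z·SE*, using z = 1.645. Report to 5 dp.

(-0.86638, 0.60918)

Margin = 1.645 × 0.4485 = 0.737783
Interval: -0.1286 ± 0.737783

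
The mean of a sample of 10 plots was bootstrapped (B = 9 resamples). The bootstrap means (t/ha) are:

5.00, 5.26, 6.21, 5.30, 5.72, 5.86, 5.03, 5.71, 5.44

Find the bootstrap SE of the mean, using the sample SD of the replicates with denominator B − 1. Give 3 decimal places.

SE* = 0.403

Bootstrap SE is the standard deviation of the 9 replicate means.
Mean of replicates: (5.00 + 5.26 + 6.21 + 5.30 + 5.72 + 5.86 + 5.03 + 5.71 + 5.44) / 9 = 49.5300 / 9 = 5.5033
Sum of squared deviations: (−0.5033)² + (−0.2433)² + (+0.7067)² + (−0.2033)² + (+0.2167)² + (+0.3567)² + (−0.4733)² + (+0.2067)² + (−0.0633)² = 1.2982
Variance = 1.2982 / 8 = 0.1623
SE* = √0.1623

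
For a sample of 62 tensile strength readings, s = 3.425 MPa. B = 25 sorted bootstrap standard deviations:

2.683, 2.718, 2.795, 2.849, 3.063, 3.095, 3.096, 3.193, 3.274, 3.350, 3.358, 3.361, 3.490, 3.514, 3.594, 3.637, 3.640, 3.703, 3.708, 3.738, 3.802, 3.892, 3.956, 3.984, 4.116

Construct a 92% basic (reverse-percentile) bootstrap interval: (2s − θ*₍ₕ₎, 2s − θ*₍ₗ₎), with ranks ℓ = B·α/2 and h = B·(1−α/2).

Percentile endpoints at ranks 1 and 24: θ*₍1₎ = 2.683, θ*₍24₎ = 3.984.
Basic interval reflects these around s:
  lower = 2 × 3.425 − 3.984 = 2.866
  upper = 2 × 3.425 − 2.683 = 4.167

(2.866, 4.167)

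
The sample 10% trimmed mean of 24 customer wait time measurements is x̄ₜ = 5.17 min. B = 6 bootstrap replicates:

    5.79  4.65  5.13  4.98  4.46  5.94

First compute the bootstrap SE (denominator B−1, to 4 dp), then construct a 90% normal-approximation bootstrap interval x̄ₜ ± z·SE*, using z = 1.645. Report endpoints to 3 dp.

Mean of replicates = 5.1583; sum of squared deviations = 1.7887; SE* = √(1.7887/5) = 0.5981
Margin = 1.645 × 0.5981 = 0.9839
Interval: 5.17 ± 0.9839

(4.186, 6.154)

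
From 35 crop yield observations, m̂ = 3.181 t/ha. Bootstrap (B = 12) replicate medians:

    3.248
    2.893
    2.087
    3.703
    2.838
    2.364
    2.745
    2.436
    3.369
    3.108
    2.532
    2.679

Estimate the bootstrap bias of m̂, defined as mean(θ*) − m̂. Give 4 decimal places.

mean(θ*) = (3.248 + 2.893 + 2.087 + 3.703 + 2.838 + 2.364 + 2.745 + 2.436 + 3.369 + 3.108 + 2.532 + 2.679) / 12 = 2.83350
bias = 2.83350 − 3.181

bias = −0.3475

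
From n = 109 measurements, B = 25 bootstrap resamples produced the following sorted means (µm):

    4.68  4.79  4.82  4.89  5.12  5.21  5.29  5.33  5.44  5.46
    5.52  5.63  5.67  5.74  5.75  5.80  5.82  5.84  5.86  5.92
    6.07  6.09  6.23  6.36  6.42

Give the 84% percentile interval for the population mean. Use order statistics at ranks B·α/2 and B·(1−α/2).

α = 0.16; lower rank = 25 × 0.080 = 2; upper rank = 25 × 0.920 = 23.
The 2nd smallest replicate is 4.79; the 23rd is 6.23.

(4.79, 6.23)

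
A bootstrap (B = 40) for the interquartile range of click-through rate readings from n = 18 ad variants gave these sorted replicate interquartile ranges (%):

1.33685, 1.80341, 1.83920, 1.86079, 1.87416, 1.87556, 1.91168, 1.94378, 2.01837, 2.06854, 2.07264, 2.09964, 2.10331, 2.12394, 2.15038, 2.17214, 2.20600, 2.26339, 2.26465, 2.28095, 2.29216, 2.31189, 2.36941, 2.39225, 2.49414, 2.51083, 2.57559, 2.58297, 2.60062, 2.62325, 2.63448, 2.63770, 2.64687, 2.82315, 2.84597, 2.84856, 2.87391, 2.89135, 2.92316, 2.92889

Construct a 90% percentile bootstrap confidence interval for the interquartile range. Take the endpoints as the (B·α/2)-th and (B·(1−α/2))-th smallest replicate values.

(1.80341, 2.89135)

α = 0.10; lower rank = 40 × 0.050 = 2; upper rank = 40 × 0.950 = 38.
The 2nd smallest replicate is 1.80341; the 38th is 2.89135.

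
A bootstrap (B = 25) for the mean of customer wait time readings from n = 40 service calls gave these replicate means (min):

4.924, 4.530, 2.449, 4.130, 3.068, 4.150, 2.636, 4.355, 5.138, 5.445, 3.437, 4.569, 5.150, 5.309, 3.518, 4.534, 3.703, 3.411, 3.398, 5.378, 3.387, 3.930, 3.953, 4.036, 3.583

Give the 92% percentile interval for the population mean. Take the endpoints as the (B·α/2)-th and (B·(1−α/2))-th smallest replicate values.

(2.449, 5.378)

Sorted replicates: 2.449, 2.636, 3.068, 3.387, 3.398, 3.411, 3.437, 3.518, 3.583, 3.703, 3.930, 3.953, 4.036, 4.130, 4.150, 4.355, 4.530, 4.534, 4.569, 4.924, 5.138, 5.150, 5.309, 5.378, 5.445
α = 0.08; lower rank = 25 × 0.040 = 1; upper rank = 25 × 0.960 = 24.
The 1st smallest replicate is 2.449; the 24th is 5.378.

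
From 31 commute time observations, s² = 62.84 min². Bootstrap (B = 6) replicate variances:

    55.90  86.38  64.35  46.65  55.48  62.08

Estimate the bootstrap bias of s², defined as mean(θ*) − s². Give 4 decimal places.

bias = −1.0333

mean(θ*) = (55.90 + 86.38 + 64.35 + 46.65 + 55.48 + 62.08) / 6 = 61.80667
bias = 61.80667 − 62.84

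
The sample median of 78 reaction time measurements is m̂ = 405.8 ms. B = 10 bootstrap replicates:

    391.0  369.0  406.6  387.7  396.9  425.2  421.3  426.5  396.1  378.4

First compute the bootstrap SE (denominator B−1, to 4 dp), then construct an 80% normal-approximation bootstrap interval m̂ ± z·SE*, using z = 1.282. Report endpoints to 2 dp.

(380.45, 431.15)

Mean of replicates = 399.8700; sum of squared deviations = 3519.0410; SE* = √(3519.0410/9) = 19.7738
Margin = 1.282 × 19.7738 = 25.350
Interval: 405.8 ± 25.350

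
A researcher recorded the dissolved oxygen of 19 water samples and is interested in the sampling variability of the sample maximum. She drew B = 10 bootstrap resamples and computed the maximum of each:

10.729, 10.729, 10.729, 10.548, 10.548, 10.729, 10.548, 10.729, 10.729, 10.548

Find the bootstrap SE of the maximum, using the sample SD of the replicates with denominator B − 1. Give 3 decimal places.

Bootstrap SE is the standard deviation of the 10 replicate maximums.
Mean of replicates: (10.729 + 10.729 + 10.729 + 10.548 + 10.548 + 10.729 + 10.548 + 10.729 + 10.729 + 10.548) / 10 = 106.5660 / 10 = 10.6566
Sum of squared deviations: (+0.0724)² + (+0.0724)² + (+0.0724)² + (−0.1086)² + (−0.1086)² + (+0.0724)² + (−0.1086)² + (+0.0724)² + (+0.0724)² + (−0.1086)² = 0.0786
Variance = 0.0786 / 9 = 0.0087
SE* = √0.0087

SE* = 0.093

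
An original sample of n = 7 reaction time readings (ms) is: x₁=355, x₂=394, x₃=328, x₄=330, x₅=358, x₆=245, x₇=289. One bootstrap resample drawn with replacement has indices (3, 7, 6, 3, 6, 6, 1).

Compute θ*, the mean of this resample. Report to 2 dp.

θ* = 290.71

Resample values: 328, 289, 245, 328, 245, 245, 355.
Mean = (328 + 289 + 245 + 328 + 245 + 245 + 355) / 7 = 2035.0 / 7 = 290.71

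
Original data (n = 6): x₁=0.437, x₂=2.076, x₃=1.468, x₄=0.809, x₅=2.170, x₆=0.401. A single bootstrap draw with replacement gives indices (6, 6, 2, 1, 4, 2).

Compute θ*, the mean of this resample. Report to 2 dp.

θ* = 1.03

Resample values: 0.401, 0.401, 2.076, 0.437, 0.809, 2.076.
Mean = (0.401 + 0.401 + 2.076 + 0.437 + 0.809 + 2.076) / 6 = 6.2000 / 6 = 1.03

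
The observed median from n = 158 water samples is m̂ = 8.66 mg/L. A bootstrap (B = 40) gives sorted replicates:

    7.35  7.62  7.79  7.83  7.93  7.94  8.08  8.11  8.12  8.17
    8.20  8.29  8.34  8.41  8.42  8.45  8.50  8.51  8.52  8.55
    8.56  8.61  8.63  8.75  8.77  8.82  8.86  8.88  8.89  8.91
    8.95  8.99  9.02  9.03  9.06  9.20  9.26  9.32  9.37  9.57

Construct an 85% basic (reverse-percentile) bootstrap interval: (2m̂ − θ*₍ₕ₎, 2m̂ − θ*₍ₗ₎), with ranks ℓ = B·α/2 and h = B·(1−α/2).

(8.06, 9.53)

Percentile endpoints at ranks 3 and 37: θ*₍3₎ = 7.79, θ*₍37₎ = 9.26.
Basic interval reflects these around m̂:
  lower = 2 × 8.66 − 9.26 = 8.06
  upper = 2 × 8.66 − 7.79 = 9.53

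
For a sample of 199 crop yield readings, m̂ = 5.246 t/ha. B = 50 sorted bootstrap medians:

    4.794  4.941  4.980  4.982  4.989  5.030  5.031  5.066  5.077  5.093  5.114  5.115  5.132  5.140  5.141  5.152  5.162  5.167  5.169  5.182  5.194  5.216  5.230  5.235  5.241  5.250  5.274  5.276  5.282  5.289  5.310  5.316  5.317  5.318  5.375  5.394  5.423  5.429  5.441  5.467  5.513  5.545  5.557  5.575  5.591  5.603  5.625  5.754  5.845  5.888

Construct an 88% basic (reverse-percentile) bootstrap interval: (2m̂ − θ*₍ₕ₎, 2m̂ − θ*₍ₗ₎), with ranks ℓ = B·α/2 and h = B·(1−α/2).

(4.867, 5.512)

Percentile endpoints at ranks 3 and 47: θ*₍3₎ = 4.980, θ*₍47₎ = 5.625.
Basic interval reflects these around m̂:
  lower = 2 × 5.246 − 5.625 = 4.867
  upper = 2 × 5.246 − 4.980 = 5.512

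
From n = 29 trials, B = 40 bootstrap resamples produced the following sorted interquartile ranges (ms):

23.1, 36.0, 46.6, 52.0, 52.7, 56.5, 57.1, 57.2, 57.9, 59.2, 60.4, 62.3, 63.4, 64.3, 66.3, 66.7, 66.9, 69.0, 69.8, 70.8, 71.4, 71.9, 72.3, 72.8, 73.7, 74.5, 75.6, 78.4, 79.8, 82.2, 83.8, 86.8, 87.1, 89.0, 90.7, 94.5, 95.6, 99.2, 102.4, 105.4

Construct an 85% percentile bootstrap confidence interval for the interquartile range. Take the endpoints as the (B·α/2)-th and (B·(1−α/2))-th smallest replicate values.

(46.6, 95.6)

α = 0.15; lower rank = 40 × 0.075 = 3; upper rank = 40 × 0.925 = 37.
The 3rd smallest replicate is 46.6; the 37th is 95.6.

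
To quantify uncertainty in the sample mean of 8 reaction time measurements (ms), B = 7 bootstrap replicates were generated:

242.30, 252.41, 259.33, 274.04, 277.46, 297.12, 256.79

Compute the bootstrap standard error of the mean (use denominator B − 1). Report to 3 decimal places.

Bootstrap SE is the standard deviation of the 7 replicate means.
Mean of replicates: (242.30 + 252.41 + 259.33 + 274.04 + 277.46 + 297.12 + 256.79) / 7 = 1859.4500 / 7 = 265.6357
Sum of squared deviations: (−23.3357)² + (−13.2257)² + (−6.3057)² + (+8.4043)² + (+11.8243)² + (+31.4843)² + (−8.8457)² = 2039.1898
Variance = 2039.1898 / 6 = 339.8650
SE* = √339.8650

SE* = 18.435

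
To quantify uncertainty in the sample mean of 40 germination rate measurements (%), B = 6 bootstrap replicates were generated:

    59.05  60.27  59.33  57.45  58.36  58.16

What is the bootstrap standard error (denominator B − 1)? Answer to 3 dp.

Bootstrap SE is the standard deviation of the 6 replicate means.
Mean of replicates: (59.05 + 60.27 + 59.33 + 57.45 + 58.36 + 58.16) / 6 = 352.6200 / 6 = 58.7700
Sum of squared deviations: (+0.2800)² + (+1.5000)² + (+0.5600)² + (−1.3200)² + (−0.4100)² + (−0.6100)² = 4.9246
Variance = 4.9246 / 5 = 0.9849
SE* = √0.9849

SE* = 0.992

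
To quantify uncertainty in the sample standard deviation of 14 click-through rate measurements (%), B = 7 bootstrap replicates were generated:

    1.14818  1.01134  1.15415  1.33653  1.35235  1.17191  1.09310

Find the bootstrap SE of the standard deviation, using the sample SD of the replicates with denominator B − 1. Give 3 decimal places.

Bootstrap SE is the standard deviation of the 7 replicate standard deviations.
Mean of replicates: (1.14818 + 1.01134 + 1.15415 + 1.33653 + 1.35235 + 1.17191 + 1.09310) / 7 = 8.267560 / 7 = 1.181080
Sum of squared deviations: (−0.032900)² + (−0.169740)² + (−0.026930)² + (+0.155450)² + (+0.171270)² + (−0.009170)² + (−0.087980)² = 0.091942
Variance = 0.091942 / 6 = 0.015324
SE* = √0.015324

SE* = 0.124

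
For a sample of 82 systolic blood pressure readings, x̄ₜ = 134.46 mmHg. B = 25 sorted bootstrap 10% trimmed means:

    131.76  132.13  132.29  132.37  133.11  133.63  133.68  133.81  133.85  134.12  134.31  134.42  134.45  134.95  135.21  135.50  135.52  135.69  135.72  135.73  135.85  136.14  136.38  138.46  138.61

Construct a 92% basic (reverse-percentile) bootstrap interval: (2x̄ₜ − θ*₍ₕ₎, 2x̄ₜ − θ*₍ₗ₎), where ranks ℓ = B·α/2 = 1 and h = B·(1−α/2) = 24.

(130.46, 137.16)

Percentile endpoints at ranks 1 and 24: θ*₍1₎ = 131.76, θ*₍24₎ = 138.46.
Basic interval reflects these around x̄ₜ:
  lower = 2 × 134.46 − 138.46 = 130.46
  upper = 2 × 134.46 − 131.76 = 137.16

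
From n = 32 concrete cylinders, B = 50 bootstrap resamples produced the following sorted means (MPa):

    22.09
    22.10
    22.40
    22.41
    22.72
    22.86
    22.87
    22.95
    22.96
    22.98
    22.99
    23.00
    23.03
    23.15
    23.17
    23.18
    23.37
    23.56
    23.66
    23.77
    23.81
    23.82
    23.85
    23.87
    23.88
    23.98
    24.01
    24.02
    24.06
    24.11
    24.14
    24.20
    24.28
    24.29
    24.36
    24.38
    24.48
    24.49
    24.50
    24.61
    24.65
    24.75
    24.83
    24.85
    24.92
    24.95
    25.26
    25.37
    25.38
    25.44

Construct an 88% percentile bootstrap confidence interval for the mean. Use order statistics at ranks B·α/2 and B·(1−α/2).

α = 0.12; lower rank = 50 × 0.060 = 3; upper rank = 50 × 0.940 = 47.
The 3rd smallest replicate is 22.40; the 47th is 25.26.

(22.40, 25.26)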